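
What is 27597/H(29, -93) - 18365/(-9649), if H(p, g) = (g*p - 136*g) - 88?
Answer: 447417448/95168087 ≈ 4.7013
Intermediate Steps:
H(p, g) = -88 - 136*g + g*p (H(p, g) = (-136*g + g*p) - 88 = -88 - 136*g + g*p)
27597/H(29, -93) - 18365/(-9649) = 27597/(-88 - 136*(-93) - 93*29) - 18365/(-9649) = 27597/(-88 + 12648 - 2697) - 18365*(-1/9649) = 27597/9863 + 18365/9649 = 447417448/95168087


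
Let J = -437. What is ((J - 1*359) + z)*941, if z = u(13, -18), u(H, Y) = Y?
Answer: -765974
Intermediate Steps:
z = -18
((J - 1*359) + z)*941 = ((-437 - 1*359) - 18)*941 = ((-437 - 359) - 18)*941 = (-796 - 18)*941 = -814*941 = -765974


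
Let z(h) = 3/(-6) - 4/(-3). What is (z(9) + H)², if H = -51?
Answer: 90601/36 ≈ 2516.7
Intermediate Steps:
z(h) = ⅚ (z(h) = 3*(-⅙) - 4*(-⅓) = -½ + 4/3 = ⅚)
(z(9) + H)² = (⅚ - 51)² = (-301/6)² = 90601/36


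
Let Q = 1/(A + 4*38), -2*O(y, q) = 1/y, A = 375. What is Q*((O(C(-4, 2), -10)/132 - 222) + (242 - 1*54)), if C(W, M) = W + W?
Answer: -71807/1113024 ≈ -0.064515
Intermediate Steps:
C(W, M) = 2*W
O(y, q) = -1/(2*y)
Q = 1/527 (Q = 1/(375 + 4*38) = 1/(375 + 152) = 1/527 ≈ 0.0018975)
Q*((O(C(-4, 2), -10)/132 - 222) + (242 - 1*54)) = ((-1/(2*(2*(-4)))/132 - 222) + (242 - 1*54))/527 = ((-½/(-8)*(1/132) - 222) + (242 - 54))/527 = ((-½*(-⅛)*(1/132) - 222) + 188)/527 = (((1/16)*(1/132) - 222) + 188)/527 = ((1/2112 - 222) + 188)/527 = (-468863/2112 + 188)/527 = (1/527)*(-71807/2112) = -71807/1113024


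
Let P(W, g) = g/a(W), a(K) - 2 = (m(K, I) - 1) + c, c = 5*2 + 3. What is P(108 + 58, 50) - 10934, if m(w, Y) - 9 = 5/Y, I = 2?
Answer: -557534/51 ≈ -10932.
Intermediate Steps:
c = 13 (c = 10 + 3 = 13)
m(w, Y) = 9 + 5/Y
a(K) = 51/2 (a(K) = 2 + (((9 + 5/2) - 1) + 13) = 2 + ((23/2 - 1) + 13) = 2 + (21/2 + 13) = 2 + 47/2 = 51/2)
P(W, g) = 2*g/51 (P(W, g) = g/(51/2) = g*(2/51) = 2*g/51)
P(108 + 58, 50) - 10934 = (2/51)*50 - 10934 = 100/51 - 10934 = -557534/51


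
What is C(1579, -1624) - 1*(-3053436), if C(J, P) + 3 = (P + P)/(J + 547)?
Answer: 3245797655/1063 ≈ 3.0534e+6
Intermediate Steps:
C(J, P) = -3 + 2*P/(547 + J) (C(J, P) = -3 + (P + P)/(J + 547) = -3 + (2*P)/(547 + J) = -3 + 2*P/(547 + J))
C(1579, -1624) - 1*(-3053436) = (-1641 - 3*1579 + 2*(-1624))/(547 + 1579) - 1*(-3053436) = (-1641 - 4737 - 3248)/2126 + 3053436 = (1/2126)*(-9626) + 3053436 = -4813/1063 + 3053436 = 3245797655/1063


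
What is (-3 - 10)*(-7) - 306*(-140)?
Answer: 42931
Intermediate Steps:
(-3 - 10)*(-7) - 306*(-140) = -13*(-7) + 42840 = 91 + 42840 = 42931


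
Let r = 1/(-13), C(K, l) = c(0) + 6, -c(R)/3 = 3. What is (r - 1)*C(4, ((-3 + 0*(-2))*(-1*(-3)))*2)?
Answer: 42/13 ≈ 3.2308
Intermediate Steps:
c(R) = -9 (c(R) = -3*3 = -9)
C(K, l) = -3 (C(K, l) = -9 + 6 = -3)
r = -1/13 (r = 1*(-1/13) = -1/13 ≈ -0.076923)
(r - 1)*C(4, ((-3 + 0*(-2))*(-1*(-3)))*2) = (-1/13 - 1)*(-3) = -14/13*(-3) = 42/13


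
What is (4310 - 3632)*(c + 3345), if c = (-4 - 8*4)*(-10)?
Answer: 2511990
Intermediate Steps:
c = 360 (c = (-4 - 32)*(-10) = -36*(-10) = 360)
(4310 - 3632)*(c + 3345) = (4310 - 3632)*(360 + 3345) = 678*3705 = 2511990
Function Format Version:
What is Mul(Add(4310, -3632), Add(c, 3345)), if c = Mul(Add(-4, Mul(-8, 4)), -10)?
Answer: 2511990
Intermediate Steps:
c = 360 (c = Mul(Add(-4, -32), -10) = Mul(-36, -10) = 360)
Mul(Add(4310, -3632), Add(c, 3345)) = Mul(Add(4310, -3632), Add(360, 3345)) = Mul(678, 3705) = 2511990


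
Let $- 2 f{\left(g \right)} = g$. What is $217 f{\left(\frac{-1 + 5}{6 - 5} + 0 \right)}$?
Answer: $-434$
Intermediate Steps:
$f{\left(g \right)} = - \frac{g}{2}$
$217 f{\left(\frac{-1 + 5}{6 - 5} + 0 \right)} = 217 \left(- \frac{\frac{-1 + 5}{6 - 5} + 0}{2}\right) = 217 \left(- \frac{\frac{4}{1} + 0}{2}\right) = 217 \left(- \frac{4 \cdot 1 + 0}{2}\right) = 217 \left(- \frac{4 + 0}{2}\right) = 217 \left(\left(- \frac{1}{2}\right) 4\right) = 217 \left(-2\right) = -434$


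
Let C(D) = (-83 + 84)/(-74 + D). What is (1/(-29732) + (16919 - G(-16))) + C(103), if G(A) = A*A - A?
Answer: 14353539219/862228 ≈ 16647.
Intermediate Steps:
G(A) = A**2 - A
C(D) = 1/(-74 + D)
(1/(-29732) + (16919 - G(-16))) + C(103) = (1/(-29732) + (16919 - (-16)*(-1 - 16))) + 1/(-74 + 103) = (-1/29732 + (16919 - (-16)*(-17))) + 1/29 = (-1/29732 + (16919 - 1*272)) + 1/29 = (-1/29732 + (16919 - 272)) + 1/29 = (-1/29732 + 16647) + 1/29 = 494948603/29732 + 1/29 = 14353539219/862228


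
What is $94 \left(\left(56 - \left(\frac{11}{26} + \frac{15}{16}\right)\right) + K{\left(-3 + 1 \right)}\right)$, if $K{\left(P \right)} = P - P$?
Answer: $\frac{534155}{104} \approx 5136.1$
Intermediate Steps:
$K{\left(P \right)} = 0$
$94 \left(\left(56 - \left(\frac{11}{26} + \frac{15}{16}\right)\right) + K{\left(-3 + 1 \right)}\right) = 94 \left(\left(56 - \left(\frac{11}{26} + \frac{15}{16}\right)\right) + 0\right) = 94 \left(\left(56 - \frac{283}{208}\right) + 0\right) = 94 \left(\frac{11365}{208} + 0\right) = 94 \cdot \frac{11365}{208} = \frac{534155}{104}$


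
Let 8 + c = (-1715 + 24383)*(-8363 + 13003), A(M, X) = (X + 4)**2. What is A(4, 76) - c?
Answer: -105173112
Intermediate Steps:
A(M, X) = (4 + X)**2
c = 105179512 (c = -8 + (-1715 + 24383)*(-8363 + 13003) = -8 + 22668*4640 = -8 + 105179520 = 105179512)
A(4, 76) - c = (4 + 76)**2 - 1*105179512 = 80**2 - 105179512 = 6400 - 105179512 = -105173112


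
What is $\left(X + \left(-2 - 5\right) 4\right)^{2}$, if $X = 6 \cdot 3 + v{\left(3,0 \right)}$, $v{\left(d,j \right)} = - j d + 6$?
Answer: $16$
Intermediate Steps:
$v{\left(d,j \right)} = 6 - d j$ ($v{\left(d,j \right)} = - d j + 6 = 6 - d j$)
$X = 24$ ($X = 6 \cdot 3 + \left(6 - 3 \cdot 0\right) = 18 + \left(6 + 0\right) = 18 + 6 = 24$)
$\left(X + \left(-2 - 5\right) 4\right)^{2} = \left(24 + \left(-2 - 5\right) 4\right)^{2} = \left(24 - 28\right)^{2} = \left(-4\right)^{2} = 16$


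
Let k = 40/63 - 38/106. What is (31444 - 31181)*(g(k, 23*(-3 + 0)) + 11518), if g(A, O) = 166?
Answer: 3072892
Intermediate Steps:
k = 923/3339 (k = 40*(1/63) - 38*1/106 = 40/63 - 19/53 = 923/3339 ≈ 0.27643)
(31444 - 31181)*(g(k, 23*(-3 + 0)) + 11518) = (31444 - 31181)*(166 + 11518) = 263*11684 = 3072892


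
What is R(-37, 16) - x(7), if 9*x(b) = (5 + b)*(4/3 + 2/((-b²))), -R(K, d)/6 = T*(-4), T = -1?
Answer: -11344/441 ≈ -25.723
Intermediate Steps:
R(K, d) = -24 (R(K, d) = -(-6)*(-4) = -6*4 = -24)
x(b) = (5 + b)*(4/3 - 2/b²)/9 (x(b) = ((5 + b)*(4/3 + 2/((-b²))))/9 = ((5 + b)*(4*(⅓) + 2*(-1/b²)))/9 = ((5 + b)*(4/3 - 2/b²))/9 = (5 + b)*(4/3 - 2/b²)/9)
R(-37, 16) - x(7) = -24 - 2*(-15 - 3*7 + 2*7²*(5 + 7))/(27*7²) = -24 - 2*(-15 - 21 + 2*49*12)/(27*49) = -24 - 2*(-15 - 21 + 1176)/(27*49) = -24 - 2*1140/(27*49) = -24 - 1*760/441 = -24 - 760/441 = -11344/441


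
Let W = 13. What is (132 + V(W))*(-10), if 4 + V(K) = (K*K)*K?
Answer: -23250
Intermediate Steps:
V(K) = -4 + K**3 (V(K) = -4 + (K*K)*K = -4 + K**2*K = -4 + K**3)
(132 + V(W))*(-10) = (132 + (-4 + 13**3))*(-10) = (132 + (-4 + 2197))*(-10) = (132 + 2193)*(-10) = 2325*(-10) = -23250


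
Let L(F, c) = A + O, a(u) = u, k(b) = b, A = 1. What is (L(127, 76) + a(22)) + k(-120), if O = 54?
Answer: -43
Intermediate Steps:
L(F, c) = 55 (L(F, c) = 1 + 54 = 55)
(L(127, 76) + a(22)) + k(-120) = (55 + 22) - 120 = 77 - 120 = -43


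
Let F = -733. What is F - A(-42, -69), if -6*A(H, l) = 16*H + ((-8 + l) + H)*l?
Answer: 1047/2 ≈ 523.50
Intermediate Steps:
A(H, l) = -8*H/3 - l*(-8 + H + l)/6 (A(H, l) = -(16*H + ((-8 + l) + H)*l)/6 = -(16*H + (-8 + H + l)*l)/6 = -(16*H + l*(-8 + H + l))/6 = -8*H/3 - l*(-8 + H + l)/6)
F - A(-42, -69) = -733 - (-8/3*(-42) - ⅙*(-69)² + (4/3)*(-69) - ⅙*(-42)*(-69)) = -733 - (112 - ⅙*4761 - 92 - 483) = -733 - (112 - 1587/2 - 92 - 483) = -733 - 1*(-2513/2) = -733 + 2513/2 = 1047/2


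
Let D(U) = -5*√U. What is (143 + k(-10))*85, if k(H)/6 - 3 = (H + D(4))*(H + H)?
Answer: 217685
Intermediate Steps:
k(H) = 18 + 12*H*(-10 + H) (k(H) = 18 + 6*((H - 5*√4)*(H + H)) = 18 + 6*((H - 5*2)*(2*H)) = 18 + 6*((H - 10)*(2*H)) = 18 + 6*((-10 + H)*(2*H)) = 18 + 6*(2*H*(-10 + H)) = 18 + 12*H*(-10 + H))
(143 + k(-10))*85 = (143 + (18 - 120*(-10) + 12*(-10)²))*85 = (143 + (18 + 1200 + 12*100))*85 = (143 + (18 + 1200 + 1200))*85 = (143 + 2418)*85 = 2561*85 = 217685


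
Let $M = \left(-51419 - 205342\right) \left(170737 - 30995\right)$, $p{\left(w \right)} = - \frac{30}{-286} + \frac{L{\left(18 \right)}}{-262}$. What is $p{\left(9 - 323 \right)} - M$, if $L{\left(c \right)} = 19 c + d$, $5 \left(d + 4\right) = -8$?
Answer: $\frac{3360727893070792}{93665} \approx 3.588 \cdot 10^{10}$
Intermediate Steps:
$d = - \frac{28}{5}$ ($d = -4 + \frac{1}{5} \left(-8\right) = -4 - \frac{8}{5} = - \frac{28}{5} \approx -5.6$)
$L{\left(c \right)} = - \frac{28}{5} + 19 c$ ($L{\left(c \right)} = 19 c - \frac{28}{5} = - \frac{28}{5} + 19 c$)
$p{\left(w \right)} = - \frac{110438}{93665}$ ($p{\left(w \right)} = - \frac{30}{-286} + \frac{- \frac{28}{5} + 19 \cdot 18}{-262} = \left(-30\right) \left(- \frac{1}{286}\right) + \left(- \frac{28}{5} + 342\right) \left(- \frac{1}{262}\right) = \frac{15}{143} + \frac{1682}{5} \left(- \frac{1}{262}\right) = \frac{15}{143} - \frac{841}{655} = - \frac{110438}{93665}$)
$M = -35880295662$ ($M = \left(-256761\right) 139742 = -35880295662$)
$p{\left(9 - 323 \right)} - M = - \frac{110438}{93665} - -35880295662 = - \frac{110438}{93665} + 35880295662 = \frac{3360727893070792}{93665}$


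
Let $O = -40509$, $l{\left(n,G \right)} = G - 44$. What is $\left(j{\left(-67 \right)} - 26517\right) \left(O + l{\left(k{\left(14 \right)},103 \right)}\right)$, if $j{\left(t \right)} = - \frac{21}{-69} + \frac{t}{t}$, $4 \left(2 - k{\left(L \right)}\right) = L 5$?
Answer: $\frac{24668877450}{23} \approx 1.0726 \cdot 10^{9}$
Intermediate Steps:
$k{\left(L \right)} = 2 - \frac{5 L}{4}$ ($k{\left(L \right)} = 2 - \frac{L 5}{4} = 2 - \frac{5 L}{4}$)
$l{\left(n,G \right)} = -44 + G$
$j{\left(t \right)} = \frac{30}{23}$ ($j{\left(t \right)} = \left(-21\right) \left(- \frac{1}{69}\right) + 1 = \frac{7}{23} + 1 = \frac{30}{23}$)
$\left(j{\left(-67 \right)} - 26517\right) \left(O + l{\left(k{\left(14 \right)},103 \right)}\right) = \left(\frac{30}{23} - 26517\right) \left(-40509 + \left(-44 + 103\right)\right) = - \frac{609861 \left(-40509 + 59\right)}{23} = \left(- \frac{609861}{23}\right) \left(-40450\right) = \frac{24668877450}{23}$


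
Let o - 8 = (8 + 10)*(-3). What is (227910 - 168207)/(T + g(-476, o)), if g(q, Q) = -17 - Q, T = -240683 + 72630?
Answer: -19901/56008 ≈ -0.35532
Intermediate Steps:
T = -168053
o = -46 (o = 8 + (8 + 10)*(-3) = 8 + 18*(-3) = 8 - 54 = -46)
(227910 - 168207)/(T + g(-476, o)) = (227910 - 168207)/(-168053 + (-17 - 1*(-46))) = 59703/(-168053 + (-17 + 46)) = 59703/(-168053 + 29) = 59703/(-168024) = 59703*(-1/168024) = -19901/56008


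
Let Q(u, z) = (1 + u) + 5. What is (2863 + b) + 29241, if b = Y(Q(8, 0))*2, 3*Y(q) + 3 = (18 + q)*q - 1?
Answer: 32400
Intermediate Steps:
Q(u, z) = 6 + u
Y(q) = -4/3 + q*(18 + q)/3 (Y(q) = -1 + ((18 + q)*q - 1)/3 = -1 + (q*(18 + q) - 1)/3 = -1 + (-1 + q*(18 + q))/3 = -1 + (-⅓ + q*(18 + q)/3) = -4/3 + q*(18 + q)/3)
b = 296 (b = (-4/3 + 6*(6 + 8) + (6 + 8)²/3)*2 = (-4/3 + 6*14 + (⅓)*14²)*2 = (-4/3 + 84 + (⅓)*196)*2 = (-4/3 + 84 + 196/3)*2 = 148*2 = 296)
(2863 + b) + 29241 = (2863 + 296) + 29241 = 3159 + 29241 = 32400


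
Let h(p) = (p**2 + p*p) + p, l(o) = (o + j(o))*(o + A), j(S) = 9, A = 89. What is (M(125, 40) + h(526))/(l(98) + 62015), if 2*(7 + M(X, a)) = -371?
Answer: 1107371/164048 ≈ 6.7503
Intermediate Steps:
l(o) = (9 + o)*(89 + o) (l(o) = (o + 9)*(o + 89) = (9 + o)*(89 + o))
M(X, a) = -385/2 (M(X, a) = -7 + (1/2)*(-371) = -7 - 371/2 = -385/2)
h(p) = p + 2*p**2 (h(p) = (p**2 + p**2) + p = 2*p**2 + p = p + 2*p**2)
(M(125, 40) + h(526))/(l(98) + 62015) = (-385/2 + 526*(1 + 2*526))/((801 + 98**2 + 98*98) + 62015) = (-385/2 + 526*(1 + 1052))/((801 + 9604 + 9604) + 62015) = (-385/2 + 526*1053)/(20009 + 62015) = (-385/2 + 553878)/82024 = (1107371/2)*(1/82024) = 1107371/164048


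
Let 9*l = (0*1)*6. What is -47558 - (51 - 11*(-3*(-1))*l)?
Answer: -47609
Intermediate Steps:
l = 0 (l = ((0*1)*6)/9 = (0*6)/9 = (1/9)*0 = 0)
-47558 - (51 - 11*(-3*(-1))*l) = -47558 - (51 - 11*(-3*(-1))*0) = -47558 - (51 - 33*0) = -47558 - (51 - 11*0) = -47558 - (51 + 0) = -47558 - 1*51 = -47558 - 51 = -47609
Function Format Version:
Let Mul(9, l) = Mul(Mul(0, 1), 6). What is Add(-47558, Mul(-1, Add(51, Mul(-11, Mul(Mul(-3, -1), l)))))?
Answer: -47609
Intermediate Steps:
l = 0 (l = Mul(Rational(1, 9), Mul(Mul(0, 1), 6)) = Mul(Rational(1, 9), Mul(0, 6)) = Mul(Rational(1, 9), 0) = 0)
Add(-47558, Mul(-1, Add(51, Mul(-11, Mul(Mul(-3, -1), l))))) = Add(-47558, Mul(-1, Add(51, Mul(-11, Mul(Mul(-3, -1), 0))))) = Add(-47558, Mul(-1, Add(51, Mul(-11, Mul(3, 0))))) = Add(-47558, Mul(-1, Add(51, Mul(-11, 0)))) = Add(-47558, Mul(-1, Add(51, 0))) = Add(-47558, Mul(-1, 51)) = Add(-47558, -51) = -47609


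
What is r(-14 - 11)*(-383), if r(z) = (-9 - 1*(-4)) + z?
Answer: 11490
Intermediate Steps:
r(z) = -5 + z (r(z) = (-9 + 4) + z = -5 + z)
r(-14 - 11)*(-383) = (-5 + (-14 - 11))*(-383) = (-5 - 25)*(-383) = -30*(-383) = 11490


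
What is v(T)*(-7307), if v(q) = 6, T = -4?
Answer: -43842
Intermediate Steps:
v(T)*(-7307) = 6*(-7307) = -43842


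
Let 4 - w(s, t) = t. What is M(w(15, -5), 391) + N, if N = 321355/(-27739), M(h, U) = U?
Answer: 10524594/27739 ≈ 379.42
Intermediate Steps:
w(s, t) = 4 - t
N = -321355/27739 (N = 321355*(-1/27739) = -321355/27739 ≈ -11.585)
M(w(15, -5), 391) + N = 391 - 321355/27739 = 10524594/27739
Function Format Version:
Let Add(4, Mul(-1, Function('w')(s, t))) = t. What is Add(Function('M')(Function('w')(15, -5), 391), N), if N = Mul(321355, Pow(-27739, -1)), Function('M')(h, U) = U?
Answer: Rational(10524594, 27739) ≈ 379.42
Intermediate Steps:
Function('w')(s, t) = Add(4, Mul(-1, t))
N = Rational(-321355, 27739) (N = Mul(321355, Rational(-1, 27739)) = Rational(-321355, 27739) ≈ -11.585)
Add(Function('M')(Function('w')(15, -5), 391), N) = Add(391, Rational(-321355, 27739)) = Rational(10524594, 27739)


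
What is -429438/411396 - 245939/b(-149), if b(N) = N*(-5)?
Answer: -16916375359/51081670 ≈ -331.16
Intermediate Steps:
b(N) = -5*N
-429438/411396 - 245939/b(-149) = -429438/411396 - 245939/((-5*(-149))) = -429438*1/411396 - 245939/745 = -71573/68566 - 245939*1/745 = -71573/68566 - 245939/745 = -16916375359/51081670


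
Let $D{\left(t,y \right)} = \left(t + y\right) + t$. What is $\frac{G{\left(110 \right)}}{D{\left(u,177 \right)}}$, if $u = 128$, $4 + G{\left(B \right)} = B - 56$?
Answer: $\frac{50}{433} \approx 0.11547$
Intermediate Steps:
$G{\left(B \right)} = -60 + B$ ($G{\left(B \right)} = -4 + \left(B - 56\right) = -4 + \left(-56 + B\right) = -60 + B$)
$D{\left(t,y \right)} = y + 2 t$
$\frac{G{\left(110 \right)}}{D{\left(u,177 \right)}} = \frac{-60 + 110}{177 + 2 \cdot 128} = \frac{50}{177 + 256} = \frac{50}{433}$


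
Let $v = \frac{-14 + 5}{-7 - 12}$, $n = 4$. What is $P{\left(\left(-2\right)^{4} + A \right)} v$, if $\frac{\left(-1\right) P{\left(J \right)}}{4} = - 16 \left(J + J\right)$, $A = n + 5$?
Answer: $\frac{28800}{19} \approx 1515.8$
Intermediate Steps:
$A = 9$ ($A = 4 + 5 = 9$)
$P{\left(J \right)} = 128 J$ ($P{\left(J \right)} = - 4 \left(- 16 \left(J + J\right)\right) = - 4 \left(- 16 \cdot 2 J\right) = - 4 \left(- 32 J\right) = 128 J$)
$v = \frac{9}{19}$ ($v = - \frac{9}{-19} = \left(-9\right) \left(- \frac{1}{19}\right) = \frac{9}{19} \approx 0.47368$)
$P{\left(\left(-2\right)^{4} + A \right)} v = 128 \left(\left(-2\right)^{4} + 9\right) \frac{9}{19} = 128 \left(16 + 9\right) \frac{9}{19} = 128 \cdot 25 \cdot \frac{9}{19} = 3200 \cdot \frac{9}{19} = \frac{28800}{19}$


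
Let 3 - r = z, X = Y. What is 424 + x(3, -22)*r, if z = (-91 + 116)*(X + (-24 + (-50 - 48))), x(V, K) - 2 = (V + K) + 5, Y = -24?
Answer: -43412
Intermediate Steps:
X = -24
x(V, K) = 7 + K + V (x(V, K) = 2 + ((V + K) + 5) = 2 + ((K + V) + 5) = 2 + (5 + K + V) = 7 + K + V)
z = -3650 (z = (-91 + 116)*(-24 + (-24 + (-50 - 48))) = 25*(-24 + (-24 - 98)) = 25*(-24 - 122) = 25*(-146) = -3650)
r = 3653 (r = 3 - 1*(-3650) = 3 + 3650 = 3653)
424 + x(3, -22)*r = 424 + (7 - 22 + 3)*3653 = 424 - 12*3653 = 424 - 43836 = -43412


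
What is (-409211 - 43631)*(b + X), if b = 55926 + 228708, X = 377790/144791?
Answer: -18662895510205128/144791 ≈ -1.2890e+11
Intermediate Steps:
X = 377790/144791 (X = 377790*(1/144791) = 377790/144791 ≈ 2.6092)
b = 284634
(-409211 - 43631)*(b + X) = (-409211 - 43631)*(284634 + 377790/144791) = -452842*41212819284/144791 = -18662895510205128/144791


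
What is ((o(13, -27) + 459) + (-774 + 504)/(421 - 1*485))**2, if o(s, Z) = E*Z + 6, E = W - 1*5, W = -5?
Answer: 559559025/1024 ≈ 5.4644e+5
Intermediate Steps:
E = -10 (E = -5 - 1*5 = -5 - 5 = -10)
o(s, Z) = 6 - 10*Z (o(s, Z) = -10*Z + 6 = 6 - 10*Z)
((o(13, -27) + 459) + (-774 + 504)/(421 - 1*485))**2 = (((6 - 10*(-27)) + 459) + (-774 + 504)/(421 - 1*485))**2 = (((6 + 270) + 459) - 270/(421 - 485))**2 = ((276 + 459) - 270/(-64))**2 = (735 - 270*(-1/64))**2 = (735 + 135/32)**2 = (23655/32)**2 = 559559025/1024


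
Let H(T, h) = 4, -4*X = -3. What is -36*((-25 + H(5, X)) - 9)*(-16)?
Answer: -17280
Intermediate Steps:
X = ¾ (X = -¼*(-3) = ¾ ≈ 0.75000)
-36*((-25 + H(5, X)) - 9)*(-16) = -36*((-25 + 4) - 9)*(-16) = -36*(-21 - 9)*(-16) = -36*(-30)*(-16) = 1080*(-16) = -17280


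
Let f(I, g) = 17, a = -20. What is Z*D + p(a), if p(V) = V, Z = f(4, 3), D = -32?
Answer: -564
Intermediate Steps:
Z = 17
Z*D + p(a) = 17*(-32) - 20 = -544 - 20 = -564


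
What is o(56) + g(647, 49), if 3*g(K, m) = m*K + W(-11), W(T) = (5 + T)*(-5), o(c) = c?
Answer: 31901/3 ≈ 10634.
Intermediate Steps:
W(T) = -25 - 5*T
g(K, m) = 10 + K*m/3 (g(K, m) = (m*K + (-25 - 5*(-11)))/3 = (K*m + (-25 + 55))/3 = (K*m + 30)/3 = (30 + K*m)/3 = 10 + K*m/3)
o(56) + g(647, 49) = 56 + (10 + (⅓)*647*49) = 56 + (10 + 31703/3) = 56 + 31733/3 = 31901/3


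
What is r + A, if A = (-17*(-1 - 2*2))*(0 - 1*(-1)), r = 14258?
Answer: 14343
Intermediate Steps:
A = 85 (A = (-17*(-1 - 4))*(0 + 1) = -17*(-5)*1 = 85*1 = 85)
r + A = 14258 + 85 = 14343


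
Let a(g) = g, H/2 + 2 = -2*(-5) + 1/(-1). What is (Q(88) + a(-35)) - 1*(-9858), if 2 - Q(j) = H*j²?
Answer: -98591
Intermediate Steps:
H = 14 (H = -4 + 2*(-2*(-5) + 1/(-1)) = -4 + 2*(10 - 1) = -4 + 2*9 = -4 + 18 = 14)
Q(j) = 2 - 14*j²
(Q(88) + a(-35)) - 1*(-9858) = ((2 - 14*88²) - 35) - 1*(-9858) = ((2 - 14*7744) - 35) + 9858 = ((2 - 108416) - 35) + 9858 = (-108414 - 35) + 9858 = -108449 + 9858 = -98591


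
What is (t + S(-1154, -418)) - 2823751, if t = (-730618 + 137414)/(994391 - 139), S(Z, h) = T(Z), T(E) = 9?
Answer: -701877931047/248563 ≈ -2.8237e+6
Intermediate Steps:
S(Z, h) = 9
t = -148301/248563 (t = -593204/994252 = -593204*1/994252 = -148301/248563 ≈ -0.59663)
(t + S(-1154, -418)) - 2823751 = (-148301/248563 + 9) - 2823751 = 2088766/248563 - 2823751 = -701877931047/248563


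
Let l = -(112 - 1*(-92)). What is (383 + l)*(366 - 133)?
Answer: 41707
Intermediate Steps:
l = -204 (l = -(112 + 92) = -1*204 = -204)
(383 + l)*(366 - 133) = (383 - 204)*(366 - 133) = 179*233 = 41707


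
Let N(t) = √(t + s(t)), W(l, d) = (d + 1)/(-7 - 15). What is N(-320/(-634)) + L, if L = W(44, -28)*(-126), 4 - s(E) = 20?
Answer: -1701/11 + 4*I*√97319/317 ≈ -154.64 + 3.9364*I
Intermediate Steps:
s(E) = -16 (s(E) = 4 - 1*20 = 4 - 20 = -16)
W(l, d) = -1/22 - d/22 (W(l, d) = (1 + d)/(-22) = (1 + d)*(-1/22) = -1/22 - d/22)
N(t) = √(-16 + t) (N(t) = √(t - 16) = √(-16 + t))
L = -1701/11 (L = (-1/22 - 1/22*(-28))*(-126) = (-1/22 + 14/11)*(-126) = (27/22)*(-126) = -1701/11 ≈ -154.64)
N(-320/(-634)) + L = √(-16 - 320/(-634)) - 1701/11 = √(-16 - 320*(-1/634)) - 1701/11 = √(-16 + 160/317) - 1701/11 = √(-4912/317) - 1701/11 = 4*I*√97319/317 - 1701/11 = -1701/11 + 4*I*√97319/317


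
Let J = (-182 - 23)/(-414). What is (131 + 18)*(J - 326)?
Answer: -20079091/414 ≈ -48500.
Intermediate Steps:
J = 205/414 (J = -205*(-1/414) = 205/414 ≈ 0.49517)
(131 + 18)*(J - 326) = (131 + 18)*(205/414 - 326) = 149*(-134759/414) = -20079091/414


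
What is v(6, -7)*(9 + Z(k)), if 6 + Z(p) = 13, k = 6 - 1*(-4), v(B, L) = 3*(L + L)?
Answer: -672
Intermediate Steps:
v(B, L) = 6*L (v(B, L) = 3*(2*L) = 6*L)
k = 10 (k = 6 + 4 = 10)
Z(p) = 7 (Z(p) = -6 + 13 = 7)
v(6, -7)*(9 + Z(k)) = (6*(-7))*(9 + 7) = -42*16 = -672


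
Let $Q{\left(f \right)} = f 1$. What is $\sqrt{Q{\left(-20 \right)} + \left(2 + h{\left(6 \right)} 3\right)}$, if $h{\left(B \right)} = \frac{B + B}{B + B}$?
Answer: $i \sqrt{15} \approx 3.873 i$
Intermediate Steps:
$Q{\left(f \right)} = f$
$h{\left(B \right)} = 1$ ($h{\left(B \right)} = \frac{2 B}{2 B} = 2 B \frac{1}{2 B} = 1$)
$\sqrt{Q{\left(-20 \right)} + \left(2 + h{\left(6 \right)} 3\right)} = \sqrt{-20 + \left(2 + 1 \cdot 3\right)} = \sqrt{-20 + \left(2 + 3\right)} = \sqrt{-20 + 5} = \sqrt{-15} = i \sqrt{15}$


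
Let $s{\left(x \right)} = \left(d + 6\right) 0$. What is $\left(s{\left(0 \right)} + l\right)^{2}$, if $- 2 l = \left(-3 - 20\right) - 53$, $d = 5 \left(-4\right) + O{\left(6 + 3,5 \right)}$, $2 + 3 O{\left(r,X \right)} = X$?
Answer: $1444$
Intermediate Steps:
$O{\left(r,X \right)} = - \frac{2}{3} + \frac{X}{3}$
$d = -19$ ($d = 5 \left(-4\right) + \left(- \frac{2}{3} + \frac{1}{3} \cdot 5\right) = -20 + \left(- \frac{2}{3} + \frac{5}{3}\right) = -20 + 1 = -19$)
$s{\left(x \right)} = 0$ ($s{\left(x \right)} = \left(-19 + 6\right) 0 = \left(-13\right) 0 = 0$)
$l = 38$ ($l = - \frac{\left(-3 - 20\right) - 53}{2} = - \frac{-23 - 53}{2} = \left(- \frac{1}{2}\right) \left(-76\right) = 38$)
$\left(s{\left(0 \right)} + l\right)^{2} = \left(0 + 38\right)^{2} = 38^{2} = 1444$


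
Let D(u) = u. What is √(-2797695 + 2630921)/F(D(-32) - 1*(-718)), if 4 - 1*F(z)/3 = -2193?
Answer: I*√166774/6591 ≈ 0.06196*I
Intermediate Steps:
F(z) = 6591 (F(z) = 12 - 3*(-2193) = 12 + 6579 = 6591)
√(-2797695 + 2630921)/F(D(-32) - 1*(-718)) = √(-2797695 + 2630921)/6591 = √(-166774)*(1/6591) = (I*√166774)*(1/6591) = I*√166774/6591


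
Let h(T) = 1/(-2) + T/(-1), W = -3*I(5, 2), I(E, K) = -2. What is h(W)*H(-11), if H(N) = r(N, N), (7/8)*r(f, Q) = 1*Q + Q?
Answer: 1144/7 ≈ 163.43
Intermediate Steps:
r(f, Q) = 16*Q/7 (r(f, Q) = 8*(1*Q + Q)/7 = 8*(Q + Q)/7 = 8*(2*Q)/7 = 16*Q/7)
H(N) = 16*N/7
W = 6 (W = -3*(-2) = 6)
h(T) = -½ - T (h(T) = 1*(-½) + T*(-1) = -½ - T)
h(W)*H(-11) = (-½ - 1*6)*((16/7)*(-11)) = (-½ - 6)*(-176/7) = -13/2*(-176/7) = 1144/7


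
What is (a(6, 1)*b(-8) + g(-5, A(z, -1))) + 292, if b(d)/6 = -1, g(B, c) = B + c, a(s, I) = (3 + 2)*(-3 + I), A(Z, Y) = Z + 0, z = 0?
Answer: 347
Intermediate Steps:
A(Z, Y) = Z
a(s, I) = -15 + 5*I (a(s, I) = 5*(-3 + I) = -15 + 5*I)
b(d) = -6 (b(d) = 6*(-1) = -6)
(a(6, 1)*b(-8) + g(-5, A(z, -1))) + 292 = ((-15 + 5*1)*(-6) + (-5 + 0)) + 292 = ((-15 + 5)*(-6) - 5) + 292 = (-10*(-6) - 5) + 292 = (60 - 5) + 292 = 55 + 292 = 347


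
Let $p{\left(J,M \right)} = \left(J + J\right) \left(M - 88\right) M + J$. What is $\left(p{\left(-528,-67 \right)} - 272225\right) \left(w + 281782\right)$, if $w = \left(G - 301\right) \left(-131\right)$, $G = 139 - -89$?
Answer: $-3274517645985$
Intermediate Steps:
$G = 228$ ($G = 139 + 89 = 228$)
$p{\left(J,M \right)} = J + 2 J M \left(-88 + M\right)$ ($p{\left(J,M \right)} = 2 J \left(-88 + M\right) M + J = 2 J M \left(-88 + M\right) + J = J + 2 J M \left(-88 + M\right)$)
$w = 9563$ ($w = \left(228 - 301\right) \left(-131\right) = \left(-73\right) \left(-131\right) = 9563$)
$\left(p{\left(-528,-67 \right)} - 272225\right) \left(w + 281782\right) = \left(- 528 \left(1 - -11792 + 2 \left(-67\right)^{2}\right) - 272225\right) \left(9563 + 281782\right) = \left(- 528 \left(1 + 11792 + 2 \cdot 4489\right) - 272225\right) 291345 = \left(- 528 \left(1 + 11792 + 8978\right) - 272225\right) 291345 = \left(\left(-528\right) 20771 - 272225\right) 291345 = \left(-10967088 - 272225\right) 291345 = \left(-11239313\right) 291345 = -3274517645985$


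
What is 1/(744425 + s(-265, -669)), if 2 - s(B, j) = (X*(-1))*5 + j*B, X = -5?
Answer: 1/567117 ≈ 1.7633e-6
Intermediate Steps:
s(B, j) = -23 - B*j (s(B, j) = 2 - (-5*(-1)*5 + j*B) = 2 - (5*5 + B*j) = 2 - (25 + B*j) = 2 + (-25 - B*j) = -23 - B*j)
1/(744425 + s(-265, -669)) = 1/(744425 + (-23 - 1*(-265)*(-669))) = 1/(744425 + (-23 - 177285)) = 1/(744425 - 177308) = 1/567117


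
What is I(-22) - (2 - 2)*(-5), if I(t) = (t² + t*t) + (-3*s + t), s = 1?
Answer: 943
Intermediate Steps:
I(t) = -3 + t + 2*t² (I(t) = (t² + t*t) + (-3*1 + t) = (t² + t²) + (-3 + t) = 2*t² + (-3 + t) = -3 + t + 2*t²)
I(-22) - (2 - 2)*(-5) = (-3 - 22 + 2*(-22)²) - (2 - 2)*(-5) = (-3 - 22 + 2*484) - 0*(-5) = (-3 - 22 + 968) - 1*0 = 943 + 0 = 943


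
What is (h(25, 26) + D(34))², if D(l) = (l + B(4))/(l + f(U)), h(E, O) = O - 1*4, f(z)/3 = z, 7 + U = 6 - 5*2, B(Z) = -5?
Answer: 2601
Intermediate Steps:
U = -11 (U = -7 + (6 - 5*2) = -7 + (6 - 10) = -7 - 4 = -11)
f(z) = 3*z
h(E, O) = -4 + O (h(E, O) = O - 4 = -4 + O)
D(l) = (-5 + l)/(-33 + l) (D(l) = (l - 5)/(l + 3*(-11)) = (-5 + l)/(l - 33) = (-5 + l)/(-33 + l))
(h(25, 26) + D(34))² = ((-4 + 26) + (-5 + 34)/(-33 + 34))² = (22 + 29/1)² = (22 + 1*29)² = (22 + 29)² = 51² = 2601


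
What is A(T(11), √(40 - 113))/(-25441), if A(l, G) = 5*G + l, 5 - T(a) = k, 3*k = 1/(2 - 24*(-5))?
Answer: -1829/9311406 - 5*I*√73/25441 ≈ -0.00019643 - 0.0016792*I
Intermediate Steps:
k = 1/366 (k = 1/(3*(2 - 24*(-5))) = 1/(3*(2 - 6*(-20))) = 1/(3*(2 + 120)) = (⅓)/122 = (⅓)*(1/122) = 1/366 ≈ 0.0027322)
T(a) = 1829/366 (T(a) = 5 - 1*1/366 = 5 - 1/366 = 1829/366)
A(l, G) = l + 5*G
A(T(11), √(40 - 113))/(-25441) = (1829/366 + 5*√(40 - 113))/(-25441) = (1829/366 + 5*√(-73))*(-1/25441) = (1829/366 + 5*(I*√73))*(-1/25441) = (1829/366 + 5*I*√73)*(-1/25441) = -1829/9311406 - 5*I*√73/25441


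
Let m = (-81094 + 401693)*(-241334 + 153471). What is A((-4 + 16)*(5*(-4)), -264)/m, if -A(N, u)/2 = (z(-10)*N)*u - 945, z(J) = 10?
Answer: 1265310/28168789937 ≈ 4.4919e-5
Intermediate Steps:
m = -28168789937 (m = 320599*(-87863) = -28168789937)
A(N, u) = 1890 - 20*N*u (A(N, u) = -2*((10*N)*u - 945) = -2*(10*N*u - 945) = -2*(-945 + 10*N*u) = 1890 - 20*N*u)
A((-4 + 16)*(5*(-4)), -264)/m = (1890 - 20*(-4 + 16)*(5*(-4))*(-264))/(-28168789937) = (1890 - 20*12*(-20)*(-264))*(-1/28168789937) = (1890 - 20*(-240)*(-264))*(-1/28168789937) = (1890 - 1267200)*(-1/28168789937) = -1265310*(-1/28168789937) = 1265310/28168789937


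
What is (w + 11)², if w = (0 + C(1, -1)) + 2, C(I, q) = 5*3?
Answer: 784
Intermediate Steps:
C(I, q) = 15
w = 17 (w = (0 + 15) + 2 = 15 + 2 = 17)
(w + 11)² = (17 + 11)² = 28² = 784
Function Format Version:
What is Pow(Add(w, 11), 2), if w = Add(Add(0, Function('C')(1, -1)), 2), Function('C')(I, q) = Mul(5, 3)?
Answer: 784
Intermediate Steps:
Function('C')(I, q) = 15
w = 17 (w = Add(Add(0, 15), 2) = Add(15, 2) = 17)
Pow(Add(w, 11), 2) = Pow(Add(17, 11), 2) = Pow(28, 2) = 784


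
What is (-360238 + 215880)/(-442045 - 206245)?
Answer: 72179/324145 ≈ 0.22268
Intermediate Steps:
(-360238 + 215880)/(-442045 - 206245) = -144358/(-648290) = -144358*(-1/648290) = 72179/324145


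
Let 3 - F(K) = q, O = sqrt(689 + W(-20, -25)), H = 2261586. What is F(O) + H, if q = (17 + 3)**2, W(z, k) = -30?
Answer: 2261189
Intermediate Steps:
q = 400 (q = 20**2 = 400)
O = sqrt(659) (O = sqrt(689 - 30) = sqrt(659) ≈ 25.671)
F(K) = -397 (F(K) = 3 - 1*400 = 3 - 400 = -397)
F(O) + H = -397 + 2261586 = 2261189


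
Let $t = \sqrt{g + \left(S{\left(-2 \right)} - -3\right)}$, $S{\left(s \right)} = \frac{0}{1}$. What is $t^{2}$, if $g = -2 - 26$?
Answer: $-25$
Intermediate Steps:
$S{\left(s \right)} = 0$ ($S{\left(s \right)} = 0 \cdot 1 = 0$)
$g = -28$ ($g = -2 - 26 = -28$)
$t = 5 i$ ($t = \sqrt{-28 + \left(0 - -3\right)} = \sqrt{-28 + \left(0 + 3\right)} = \sqrt{-28 + 3} = \sqrt{-25} = 5 i \approx 5.0 i$)
$t^{2} = \left(5 i\right)^{2} = -25$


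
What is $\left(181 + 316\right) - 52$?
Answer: $445$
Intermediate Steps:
$\left(181 + 316\right) - 52 = 497 - 52 = 445$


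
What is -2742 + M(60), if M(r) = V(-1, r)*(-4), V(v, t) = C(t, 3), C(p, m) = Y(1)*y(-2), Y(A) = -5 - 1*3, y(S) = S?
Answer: -2806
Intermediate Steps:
Y(A) = -8 (Y(A) = -5 - 3 = -8)
C(p, m) = 16 (C(p, m) = -8*(-2) = 16)
V(v, t) = 16
M(r) = -64 (M(r) = 16*(-4) = -64)
-2742 + M(60) = -2742 - 64 = -2806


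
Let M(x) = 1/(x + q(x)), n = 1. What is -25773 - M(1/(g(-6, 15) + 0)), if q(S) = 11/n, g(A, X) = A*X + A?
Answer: -27190611/1055 ≈ -25773.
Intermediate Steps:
g(A, X) = A + A*X
q(S) = 11 (q(S) = 11/1 = 11*1 = 11)
M(x) = 1/(11 + x) (M(x) = 1/(x + 11) = 1/(11 + x))
-25773 - M(1/(g(-6, 15) + 0)) = -25773 - 1/(11 + 1/(-6*(1 + 15) + 0)) = -25773 - 1/(11 + 1/(-6*16 + 0)) = -25773 - 1/(11 + 1/(-96 + 0)) = -25773 - 1/(11 + 1/(-96)) = -25773 - 1/(11 - 1/96) = -25773 - 1/1055/96 = -25773 - 1*96/1055 = -25773 - 96/1055 = -27190611/1055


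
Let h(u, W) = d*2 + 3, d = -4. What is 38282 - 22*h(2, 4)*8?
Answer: 39162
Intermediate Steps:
h(u, W) = -5 (h(u, W) = -4*2 + 3 = -8 + 3 = -5)
38282 - 22*h(2, 4)*8 = 38282 - 22*(-5)*8 = 38282 + 110*8 = 38282 + 880 = 39162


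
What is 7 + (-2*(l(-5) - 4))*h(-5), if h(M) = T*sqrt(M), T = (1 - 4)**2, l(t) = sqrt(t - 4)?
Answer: 7 + sqrt(5)*(54 + 72*I) ≈ 127.75 + 161.0*I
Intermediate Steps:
l(t) = sqrt(-4 + t)
T = 9 (T = (-3)**2 = 9)
h(M) = 9*sqrt(M)
7 + (-2*(l(-5) - 4))*h(-5) = 7 + (-2*(sqrt(-4 - 5) - 4))*(9*sqrt(-5)) = 7 + (-2*(sqrt(-9) - 4))*(9*(I*sqrt(5))) = 7 + (-2*(3*I - 4))*(9*I*sqrt(5)) = 7 + (-2*(-4 + 3*I))*(9*I*sqrt(5)) = 7 + (8 - 6*I)*(9*I*sqrt(5)) = 7 + 9*I*sqrt(5)*(8 - 6*I)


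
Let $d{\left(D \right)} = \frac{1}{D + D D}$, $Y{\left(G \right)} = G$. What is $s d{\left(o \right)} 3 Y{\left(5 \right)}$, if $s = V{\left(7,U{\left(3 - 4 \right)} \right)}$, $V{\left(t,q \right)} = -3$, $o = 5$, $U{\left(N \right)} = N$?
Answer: $- \frac{3}{2} \approx -1.5$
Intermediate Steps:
$s = -3$
$d{\left(D \right)} = \frac{1}{D + D^{2}}$
$s d{\left(o \right)} 3 Y{\left(5 \right)} = - 3 \frac{1}{5 \left(1 + 5\right)} 3 \cdot 5 = - 3 \frac{1}{5 \cdot 6} \cdot 15 = - 3 \cdot \frac{1}{5} \cdot \frac{1}{6} \cdot 15 = \left(-3\right) \frac{1}{30} \cdot 15 = \left(- \frac{1}{10}\right) 15 = - \frac{3}{2}$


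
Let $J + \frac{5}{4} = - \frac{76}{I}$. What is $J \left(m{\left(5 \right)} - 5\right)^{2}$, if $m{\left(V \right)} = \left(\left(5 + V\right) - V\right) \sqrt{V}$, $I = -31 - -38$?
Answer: $- \frac{25425}{14} + \frac{8475 \sqrt{5}}{14} \approx -462.45$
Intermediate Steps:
$I = 7$ ($I = -31 + 38 = 7$)
$J = - \frac{339}{28}$ ($J = - \frac{5}{4} - \frac{76}{7} = - \frac{339}{28} \approx -12.107$)
$m{\left(V \right)} = 5 \sqrt{V}$
$J \left(m{\left(5 \right)} - 5\right)^{2} = - \frac{339 \left(5 \sqrt{5} - 5\right)^{2}}{28} = - \frac{339 \left(-5 + 5 \sqrt{5}\right)^{2}}{28}$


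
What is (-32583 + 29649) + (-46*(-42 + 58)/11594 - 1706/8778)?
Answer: -6786947165/2313003 ≈ -2934.3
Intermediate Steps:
(-32583 + 29649) + (-46*(-42 + 58)/11594 - 1706/8778) = -2934 + (-46*16*(1/11594) - 1706*1/8778) = -2934 + (-736*1/11594 - 853/4389) = -2934 + (-368/5797 - 853/4389) = -2934 - 596363/2313003 = -6786947165/2313003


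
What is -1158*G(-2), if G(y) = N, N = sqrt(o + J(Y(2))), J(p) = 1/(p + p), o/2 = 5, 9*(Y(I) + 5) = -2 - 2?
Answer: -579*sqrt(1942)/7 ≈ -3645.1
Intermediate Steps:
Y(I) = -49/9 (Y(I) = -5 + (-2 - 2)/9 = -5 + (1/9)*(-4) = -5 - 4/9 = -49/9)
o = 10 (o = 2*5 = 10)
J(p) = 1/(2*p)
N = sqrt(1942)/14 (N = sqrt(10 + 1/(2*(-49/9))) = sqrt(10 + (1/2)*(-9/49)) = sqrt(10 - 9/98) = sqrt(971/98) = sqrt(1942)/14 ≈ 3.1477)
G(y) = sqrt(1942)/14
-1158*G(-2) = -579*sqrt(1942)/7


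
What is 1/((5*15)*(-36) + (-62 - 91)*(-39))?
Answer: 1/3267 ≈ 0.00030609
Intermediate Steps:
1/((5*15)*(-36) + (-62 - 91)*(-39)) = 1/(75*(-36) - 153*(-39)) = 1/(-2700 + 5967) = 1/3267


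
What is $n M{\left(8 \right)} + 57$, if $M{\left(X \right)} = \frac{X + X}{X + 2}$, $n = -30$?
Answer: $9$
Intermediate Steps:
$M{\left(X \right)} = \frac{2 X}{2 + X}$
$n M{\left(8 \right)} + 57 = - 30 \cdot 2 \cdot 8 \frac{1}{2 + 8} + 57 = - 30 \cdot 2 \cdot 8 \cdot \frac{1}{10} + 57 = \left(-30\right) \frac{8}{5} + 57 = -48 + 57 = 9$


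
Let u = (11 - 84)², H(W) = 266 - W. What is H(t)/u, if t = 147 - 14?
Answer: 133/5329 ≈ 0.024958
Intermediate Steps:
t = 133
u = 5329 (u = (-73)² = 5329)
H(t)/u = (266 - 1*133)/5329 = (266 - 133)*(1/5329) = 133*(1/5329) = 133/5329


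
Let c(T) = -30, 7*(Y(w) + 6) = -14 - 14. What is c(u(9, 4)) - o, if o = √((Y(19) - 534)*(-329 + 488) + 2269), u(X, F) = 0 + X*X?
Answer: -30 - I*√84227 ≈ -30.0 - 290.22*I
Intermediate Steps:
Y(w) = -10 (Y(w) = -6 + (-14 - 14)/7 = -6 + (⅐)*(-28) = -6 - 4 = -10)
u(X, F) = X² (u(X, F) = 0 + X² = X²)
o = I*√84227 (o = √((-10 - 534)*(-329 + 488) + 2269) = √(-544*159 + 2269) = √(-86496 + 2269) = √(-84227) = I*√84227 ≈ 290.22*I)
c(u(9, 4)) - o = -30 - I*√84227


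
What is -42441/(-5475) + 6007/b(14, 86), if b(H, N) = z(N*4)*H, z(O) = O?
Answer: 79094727/8789200 ≈ 8.9991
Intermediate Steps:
b(H, N) = 4*H*N (b(H, N) = (N*4)*H = (4*N)*H = 4*H*N)
-42441/(-5475) + 6007/b(14, 86) = -42441/(-5475) + 6007/((4*14*86)) = -42441*(-1/5475) + 6007/4816 = 14147/1825 + 6007*(1/4816) = 14147/1825 + 6007/4816 = 79094727/8789200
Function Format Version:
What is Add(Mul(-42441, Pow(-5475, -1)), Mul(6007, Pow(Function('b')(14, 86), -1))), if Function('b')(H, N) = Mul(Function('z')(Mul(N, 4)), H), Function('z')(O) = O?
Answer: Rational(79094727, 8789200) ≈ 8.9991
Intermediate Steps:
Function('b')(H, N) = Mul(4, H, N) (Function('b')(H, N) = Mul(Mul(N, 4), H) = Mul(Mul(4, N), H) = Mul(4, H, N))
Add(Mul(-42441, Pow(-5475, -1)), Mul(6007, Pow(Function('b')(14, 86), -1))) = Add(Mul(-42441, Pow(-5475, -1)), Mul(6007, Pow(Mul(4, 14, 86), -1))) = Add(Mul(-42441, Rational(-1, 5475)), Mul(6007, Pow(4816, -1))) = Add(Rational(14147, 1825), Mul(6007, Rational(1, 4816))) = Add(Rational(14147, 1825), Rational(6007, 4816)) = Rational(79094727, 8789200)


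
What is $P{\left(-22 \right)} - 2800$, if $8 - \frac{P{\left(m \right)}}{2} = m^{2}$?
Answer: $-3752$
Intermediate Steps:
$P{\left(m \right)} = 16 - 2 m^{2}$
$P{\left(-22 \right)} - 2800 = \left(16 - 2 \left(-22\right)^{2}\right) - 2800 = \left(16 - 968\right) - 2800 = -952 - 2800 = -3752$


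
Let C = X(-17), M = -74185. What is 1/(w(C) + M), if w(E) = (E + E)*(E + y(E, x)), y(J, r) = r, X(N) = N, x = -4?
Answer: -1/73471 ≈ -1.3611e-5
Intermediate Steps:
C = -17
w(E) = 2*E*(-4 + E) (w(E) = (E + E)*(E - 4) = (2*E)*(-4 + E) = 2*E*(-4 + E))
1/(w(C) + M) = 1/(2*(-17)*(-4 - 17) - 74185) = 1/(2*(-17)*(-21) - 74185) = 1/(714 - 74185) = 1/(-73471) = -1/73471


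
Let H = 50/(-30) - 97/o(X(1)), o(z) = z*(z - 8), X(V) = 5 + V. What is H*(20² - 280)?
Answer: 770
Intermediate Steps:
o(z) = z*(-8 + z)
H = 77/12 (H = 50/(-30) - 97*1/((-8 + (5 + 1))*(5 + 1)) = 50*(-1/30) - 97*1/(6*(-8 + 6)) = -5/3 - 97/(6*(-2)) = -5/3 - 97/(-12) = -5/3 - 97*(-1/12) = -5/3 + 97/12 = 77/12 ≈ 6.4167)
H*(20² - 280) = 77*(20² - 280)/12 = 77*(400 - 280)/12 = (77/12)*120 = 770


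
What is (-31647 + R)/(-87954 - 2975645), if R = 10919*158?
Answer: -1693555/3063599 ≈ -0.55280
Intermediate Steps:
R = 1725202
(-31647 + R)/(-87954 - 2975645) = (-31647 + 1725202)/(-87954 - 2975645) = 1693555/(-3063599) = 1693555*(-1/3063599) = -1693555/3063599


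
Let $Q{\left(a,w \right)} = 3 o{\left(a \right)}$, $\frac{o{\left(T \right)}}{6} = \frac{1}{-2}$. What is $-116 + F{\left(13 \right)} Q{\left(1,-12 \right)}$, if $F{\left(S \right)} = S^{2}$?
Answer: $-1637$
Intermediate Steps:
$o{\left(T \right)} = -3$ ($o{\left(T \right)} = \frac{6}{-2} = 6 \left(- \frac{1}{2}\right) = -3$)
$Q{\left(a,w \right)} = -9$ ($Q{\left(a,w \right)} = 3 \left(-3\right) = -9$)
$-116 + F{\left(13 \right)} Q{\left(1,-12 \right)} = -116 + 13^{2} \left(-9\right) = -116 + 169 \left(-9\right) = -116 - 1521 = -1637$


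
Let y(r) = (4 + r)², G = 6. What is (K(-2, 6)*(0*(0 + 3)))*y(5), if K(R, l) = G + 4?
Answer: 0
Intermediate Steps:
K(R, l) = 10 (K(R, l) = 6 + 4 = 10)
(K(-2, 6)*(0*(0 + 3)))*y(5) = (10*(0*(0 + 3)))*(4 + 5)² = (10*(0*3))*9² = (10*0)*81 = 0*81 = 0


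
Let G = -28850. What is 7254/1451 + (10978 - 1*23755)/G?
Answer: 227817327/41861350 ≈ 5.4422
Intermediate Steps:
7254/1451 + (10978 - 1*23755)/G = 7254/1451 + (10978 - 1*23755)/(-28850) = 7254*(1/1451) + (10978 - 23755)*(-1/28850) = 7254/1451 - 12777*(-1/28850) = 7254/1451 + 12777/28850 = 227817327/41861350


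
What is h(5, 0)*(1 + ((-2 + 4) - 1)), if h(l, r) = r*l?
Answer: 0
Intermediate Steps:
h(l, r) = l*r
h(5, 0)*(1 + ((-2 + 4) - 1)) = (5*0)*(1 + ((-2 + 4) - 1)) = 0*(1 + (2 - 1)) = 0*(1 + 1) = 0*2 = 0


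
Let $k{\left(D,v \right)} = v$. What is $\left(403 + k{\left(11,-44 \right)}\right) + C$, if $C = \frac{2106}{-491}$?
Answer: $\frac{174163}{491} \approx 354.71$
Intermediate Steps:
$C = - \frac{2106}{491}$ ($C = 2106 \left(- \frac{1}{491}\right) = - \frac{2106}{491} \approx -4.2892$)
$\left(403 + k{\left(11,-44 \right)}\right) + C = \left(403 - 44\right) - \frac{2106}{491} = 359 - \frac{2106}{491} = \frac{174163}{491}$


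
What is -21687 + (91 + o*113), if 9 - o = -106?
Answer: -8601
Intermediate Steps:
o = 115 (o = 9 - 1*(-106) = 9 + 106 = 115)
-21687 + (91 + o*113) = -21687 + (91 + 115*113) = -21687 + (91 + 12995) = -21687 + 13086 = -8601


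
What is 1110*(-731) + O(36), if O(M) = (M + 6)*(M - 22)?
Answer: -810822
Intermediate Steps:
O(M) = (-22 + M)*(6 + M) (O(M) = (6 + M)*(-22 + M) = (-22 + M)*(6 + M))
1110*(-731) + O(36) = 1110*(-731) + (-132 + 36**2 - 16*36) = -811410 + (-132 + 1296 - 576) = -811410 + 588 = -810822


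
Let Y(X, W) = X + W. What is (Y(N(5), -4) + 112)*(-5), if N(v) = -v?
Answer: -515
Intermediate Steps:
Y(X, W) = W + X
(Y(N(5), -4) + 112)*(-5) = ((-4 - 1*5) + 112)*(-5) = ((-4 - 5) + 112)*(-5) = (-9 + 112)*(-5) = 103*(-5) = -515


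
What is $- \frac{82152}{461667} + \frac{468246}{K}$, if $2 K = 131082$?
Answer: $\frac{23421044650}{3362012983} \approx 6.9664$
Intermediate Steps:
$K = 65541$ ($K = \frac{1}{2} \cdot 131082 = 65541$)
$- \frac{82152}{461667} + \frac{468246}{K} = - \frac{82152}{461667} + \frac{468246}{65541} = \left(-82152\right) \frac{1}{461667} + 468246 \cdot \frac{1}{65541} = - \frac{27384}{153889} + \frac{156082}{21847} = \frac{23421044650}{3362012983}$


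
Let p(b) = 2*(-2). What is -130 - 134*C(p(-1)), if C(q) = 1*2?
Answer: -398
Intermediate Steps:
p(b) = -4
C(q) = 2
-130 - 134*C(p(-1)) = -130 - 134*2 = -130 - 268 = -398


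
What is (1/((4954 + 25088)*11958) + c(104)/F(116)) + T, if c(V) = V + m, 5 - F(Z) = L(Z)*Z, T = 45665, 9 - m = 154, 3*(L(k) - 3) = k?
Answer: 237623524486835413/5203623788460 ≈ 45665.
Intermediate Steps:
L(k) = 3 + k/3
m = -145 (m = 9 - 1*154 = 9 - 154 = -145)
F(Z) = 5 - Z*(3 + Z/3) (F(Z) = 5 - (3 + Z/3)*Z = 5 - Z*(3 + Z/3))
c(V) = -145 + V (c(V) = V - 145 = -145 + V)
(1/((4954 + 25088)*11958) + c(104)/F(116)) + T = (1/((4954 + 25088)*11958) + (-145 + 104)/(5 - 1/3*116*(9 + 116))) + 45665 = ((1/11958)/30042 - 41/(5 - 1/3*116*125)) + 45665 = ((1/30042)*(1/11958) - 41/(5 - 14500/3)) + 45665 = (1/359242236 - 41/(-14485/3)) + 45665 = (1/359242236 - 41*(-3/14485)) + 45665 = (1/359242236 + 123/14485) + 45665 = 44186809513/5203623788460 + 45665 = 237623524486835413/5203623788460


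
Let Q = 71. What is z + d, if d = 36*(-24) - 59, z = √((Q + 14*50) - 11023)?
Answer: -923 + 2*I*√2563 ≈ -923.0 + 101.25*I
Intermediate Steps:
z = 2*I*√2563 (z = √((71 + 14*50) - 11023) = √((71 + 700) - 11023) = √(771 - 11023) = √(-10252) = 2*I*√2563 ≈ 101.25*I)
d = -923 (d = -864 - 59 = -923)
z + d = 2*I*√2563 - 923 = -923 + 2*I*√2563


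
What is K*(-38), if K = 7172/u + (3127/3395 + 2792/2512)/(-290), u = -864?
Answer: 2635165258783/8347014900 ≈ 315.70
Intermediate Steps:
K = -138692908357/16694029800 (K = 7172/(-864) + (3127/3395 + 2792/2512)/(-290) = 7172*(-1/864) + (3127*(1/3395) + 2792*(1/2512))*(-1/290) = -1793/216 + (3127/3395 + 349/314)*(-1/290) = -1793/216 + (2166733/1066030)*(-1/290) = -1793/216 - 2166733/309148700 = -138692908357/16694029800 ≈ -8.3079)
K*(-38) = -138692908357/16694029800*(-38) = 2635165258783/8347014900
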